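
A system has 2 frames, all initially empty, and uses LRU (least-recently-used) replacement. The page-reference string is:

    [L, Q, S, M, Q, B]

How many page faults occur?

L: fault, frames (L)
Q: fault, frames (L Q)
S: fault, evict L, frames (Q S)
M: fault, evict Q, frames (S M)
Q: fault, evict S, frames (M Q)
B: fault, evict M, frames (Q B)
Page faults: 6.

6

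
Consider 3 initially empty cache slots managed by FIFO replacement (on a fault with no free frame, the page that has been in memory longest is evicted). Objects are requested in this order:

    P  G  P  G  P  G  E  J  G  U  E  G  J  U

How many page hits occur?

8

P → fault, frames {P}
G → fault, frames {P,G}
P → hit
G → hit
P → hit
G → hit
E → fault, frames {P,G,E}
J → fault, evict P, frames {G,E,J}
G → hit
U → fault, evict G, frames {E,J,U}
E → hit
G → fault, evict E, frames {J,U,G}
J → hit
U → hit
Hits: 8.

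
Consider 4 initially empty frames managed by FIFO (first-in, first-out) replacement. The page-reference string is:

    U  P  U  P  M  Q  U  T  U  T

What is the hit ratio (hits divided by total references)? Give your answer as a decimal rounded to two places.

0.40

U → miss, frames (U)
P → miss, frames (U P)
U → hit
P → hit
M → miss, frames (U P M)
Q → miss, frames (U P M Q)
U → hit
T → miss, evict U, frames (P M Q T)
U → miss, evict P, frames (M Q T U)
T → hit
Hits: 4 of 10 references → 4/10 = 0.4000.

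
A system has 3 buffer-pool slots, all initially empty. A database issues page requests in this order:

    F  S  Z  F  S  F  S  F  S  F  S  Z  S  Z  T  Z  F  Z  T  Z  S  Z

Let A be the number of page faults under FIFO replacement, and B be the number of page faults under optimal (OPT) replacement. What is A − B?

2

Under FIFO: F F F . . . . . . . . . . . F . F . . . F F → 7 faults.
Under OPT: F F F . . . . . . . . . . . F . . . . . F . → 5 faults.
A − B = 7 − 5 = 2.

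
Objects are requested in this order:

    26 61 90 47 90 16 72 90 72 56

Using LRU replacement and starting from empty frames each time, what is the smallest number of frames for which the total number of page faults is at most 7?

f=1: 10 faults
f=2: 8 faults
f=3: 7 faults
f=4: 7 faults
f=5: 7 faults
f=6: 7 faults
f=7: 7 faults
Smallest f with faults ≤ 7 is 3.

3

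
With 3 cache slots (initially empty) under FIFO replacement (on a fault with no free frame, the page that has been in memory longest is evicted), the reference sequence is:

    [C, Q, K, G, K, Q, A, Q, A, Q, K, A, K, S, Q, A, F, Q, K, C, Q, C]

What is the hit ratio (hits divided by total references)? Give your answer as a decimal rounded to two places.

0.41

C: miss, frames (C)
Q: miss, frames (C Q)
K: miss, frames (C Q K)
G: miss, evict C, frames (Q K G)
K: hit
Q: hit
A: miss, evict Q, frames (K G A)
Q: miss, evict K, frames (G A Q)
A: hit
Q: hit
K: miss, evict G, frames (A Q K)
A: hit
K: hit
S: miss, evict A, frames (Q K S)
Q: hit
A: miss, evict Q, frames (K S A)
F: miss, evict K, frames (S A F)
Q: miss, evict S, frames (A F Q)
K: miss, evict A, frames (F Q K)
C: miss, evict F, frames (Q K C)
Q: hit
C: hit
Hits: 9 of 22 references → 9/22 = 0.4091.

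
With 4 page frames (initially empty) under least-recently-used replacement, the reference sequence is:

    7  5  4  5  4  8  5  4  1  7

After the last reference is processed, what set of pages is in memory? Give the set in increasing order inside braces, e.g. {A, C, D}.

{1, 4, 5, 7}

7 → miss, frames [7]
5 → miss, frames [7, 5]
4 → miss, frames [7, 5, 4]
5 → hit
4 → hit
8 → miss, frames [7, 5, 4, 8]
5 → hit
4 → hit
1 → miss, evict 7, frames [8, 5, 4, 1]
7 → miss, evict 8, frames [5, 4, 1, 7]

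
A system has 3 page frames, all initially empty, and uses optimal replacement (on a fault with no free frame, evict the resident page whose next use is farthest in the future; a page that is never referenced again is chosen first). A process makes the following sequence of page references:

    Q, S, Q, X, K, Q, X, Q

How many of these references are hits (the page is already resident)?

Q: fault, frames {Q}
S: fault, frames {Q,S}
Q: hit
X: fault, frames {Q,S,X}
K: fault, evict S, frames {Q,X,K}
Q: hit
X: hit
Q: hit
Hits: 4.

4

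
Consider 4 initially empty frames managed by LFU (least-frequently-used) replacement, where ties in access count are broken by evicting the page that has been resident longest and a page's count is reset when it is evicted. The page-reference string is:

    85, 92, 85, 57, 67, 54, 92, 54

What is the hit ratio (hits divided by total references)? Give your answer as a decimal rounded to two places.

85: fault, frames (85)
92: fault, frames (85 92)
85: hit
57: fault, frames (85 92 57)
67: fault, frames (85 92 57 67)
54: fault, evict 92, frames (85 57 67 54)
92: fault, evict 57, frames (85 67 54 92)
54: hit
Hits: 2 of 8 references → 2/8 = 0.2500.

0.25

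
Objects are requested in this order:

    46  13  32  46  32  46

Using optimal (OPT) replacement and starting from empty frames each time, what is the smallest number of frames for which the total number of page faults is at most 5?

f=1: 6 faults
f=2: 3 faults
f=3: 3 faults
Smallest f with faults ≤ 5 is 2.

2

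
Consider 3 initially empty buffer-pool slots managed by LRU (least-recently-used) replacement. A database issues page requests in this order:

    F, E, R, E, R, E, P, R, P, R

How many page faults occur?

F: miss, frames (F)
E: miss, frames (F E)
R: miss, frames (F E R)
E: hit
R: hit
E: hit
P: miss, evict F, frames (R E P)
R: hit
P: hit
R: hit
Page faults: 4.

4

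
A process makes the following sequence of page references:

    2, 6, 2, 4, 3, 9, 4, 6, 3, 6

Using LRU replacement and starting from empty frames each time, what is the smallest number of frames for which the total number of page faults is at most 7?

f=1: 10 faults
f=2: 8 faults
f=3: 7 faults
f=4: 6 faults
f=5: 5 faults
Smallest f with faults ≤ 7 is 3.

3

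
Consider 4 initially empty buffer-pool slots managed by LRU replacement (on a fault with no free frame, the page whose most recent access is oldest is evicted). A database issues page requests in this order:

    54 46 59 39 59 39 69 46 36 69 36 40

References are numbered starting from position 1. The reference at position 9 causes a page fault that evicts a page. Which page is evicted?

pos 1: 54: miss, frames (54)
pos 2: 46: miss, frames (54 46)
pos 3: 59: miss, frames (54 46 59)
pos 4: 39: miss, frames (54 46 59 39)
pos 5: 59: hit
pos 6: 39: hit
pos 7: 69: miss, evict 54, frames (46 59 39 69)
pos 8: 46: hit
pos 9: 36: miss, evict 59, frames (39 69 46 36)
At position 9, page 59 is evicted.

59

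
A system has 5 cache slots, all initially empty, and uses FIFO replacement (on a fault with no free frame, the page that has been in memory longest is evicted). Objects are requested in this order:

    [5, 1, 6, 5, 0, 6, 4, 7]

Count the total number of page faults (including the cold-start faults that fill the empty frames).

5: fault, frames [5]
1: fault, frames [5, 1]
6: fault, frames [5, 1, 6]
5: hit
0: fault, frames [5, 1, 6, 0]
6: hit
4: fault, frames [5, 1, 6, 0, 4]
7: fault, evict 5, frames [1, 6, 0, 4, 7]
Page faults: 6.

6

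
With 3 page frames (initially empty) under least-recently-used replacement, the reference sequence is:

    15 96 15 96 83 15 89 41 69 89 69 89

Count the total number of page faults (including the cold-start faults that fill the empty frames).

15: miss, frames [15]
96: miss, frames [15, 96]
15: hit
96: hit
83: miss, frames [15, 96, 83]
15: hit
89: miss, evict 96, frames [83, 15, 89]
41: miss, evict 83, frames [15, 89, 41]
69: miss, evict 15, frames [89, 41, 69]
89: hit
69: hit
89: hit
Page faults: 6.

6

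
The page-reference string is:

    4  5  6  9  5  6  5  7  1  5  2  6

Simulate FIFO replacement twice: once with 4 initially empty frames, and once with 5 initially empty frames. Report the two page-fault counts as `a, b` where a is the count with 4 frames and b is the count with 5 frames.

9, 7

4 frames: F F F F . . . F F F F F → 9 faults.
5 frames: F F F F . . . F F . F . → 7 faults.
7 < 9: adding a frame reduced faults, as is typical.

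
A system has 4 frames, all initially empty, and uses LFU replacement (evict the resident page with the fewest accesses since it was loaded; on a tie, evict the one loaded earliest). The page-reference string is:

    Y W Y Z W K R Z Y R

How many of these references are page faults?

Y → fault, frames [Y]
W → fault, frames [Y, W]
Y → hit
Z → fault, frames [Y, W, Z]
W → hit
K → fault, frames [Y, W, Z, K]
R → fault, evict Z, frames [Y, W, K, R]
Z → fault, evict K, frames [Y, W, R, Z]
Y → hit
R → hit
Page faults: 6.

6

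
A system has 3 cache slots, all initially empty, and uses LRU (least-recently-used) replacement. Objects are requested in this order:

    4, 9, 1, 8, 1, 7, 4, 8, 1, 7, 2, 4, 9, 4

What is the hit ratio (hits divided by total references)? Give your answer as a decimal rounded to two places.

0.14

4: miss, frames (4)
9: miss, frames (4 9)
1: miss, frames (4 9 1)
8: miss, evict 4, frames (9 1 8)
1: hit
7: miss, evict 9, frames (8 1 7)
4: miss, evict 8, frames (1 7 4)
8: miss, evict 1, frames (7 4 8)
1: miss, evict 7, frames (4 8 1)
7: miss, evict 4, frames (8 1 7)
2: miss, evict 8, frames (1 7 2)
4: miss, evict 1, frames (7 2 4)
9: miss, evict 7, frames (2 4 9)
4: hit
Hits: 2 of 14 references → 2/14 = 0.1429.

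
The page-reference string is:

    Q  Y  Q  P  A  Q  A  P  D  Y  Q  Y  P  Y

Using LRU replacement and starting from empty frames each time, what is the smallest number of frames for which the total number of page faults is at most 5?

f=1: 14 faults
f=2: 10 faults
f=3: 8 faults
f=4: 7 faults
f=5: 5 faults
Smallest f with faults ≤ 5 is 5.

5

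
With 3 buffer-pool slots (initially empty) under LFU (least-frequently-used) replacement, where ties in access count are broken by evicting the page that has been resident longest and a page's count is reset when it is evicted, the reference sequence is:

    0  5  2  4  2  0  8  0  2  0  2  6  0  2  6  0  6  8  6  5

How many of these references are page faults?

0 -> miss, frames (0)
5 -> miss, frames (0 5)
2 -> miss, frames (0 5 2)
4 -> miss, evict 0, frames (5 2 4)
2 -> hit
0 -> miss, evict 5, frames (2 4 0)
8 -> miss, evict 4, frames (2 0 8)
0 -> hit
2 -> hit
0 -> hit
2 -> hit
6 -> miss, evict 8, frames (2 0 6)
0 -> hit
2 -> hit
6 -> hit
0 -> hit
6 -> hit
8 -> miss, evict 6, frames (2 0 8)
6 -> miss, evict 8, frames (2 0 6)
5 -> miss, evict 6, frames (2 0 5)
Page faults: 10.

10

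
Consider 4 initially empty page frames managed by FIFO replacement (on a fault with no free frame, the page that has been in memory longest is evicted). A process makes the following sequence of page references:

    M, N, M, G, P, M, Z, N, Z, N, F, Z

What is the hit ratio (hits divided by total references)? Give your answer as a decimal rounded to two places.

0.50

M: fault, frames [M]
N: fault, frames [M, N]
M: hit
G: fault, frames [M, N, G]
P: fault, frames [M, N, G, P]
M: hit
Z: fault, evict M, frames [N, G, P, Z]
N: hit
Z: hit
N: hit
F: fault, evict N, frames [G, P, Z, F]
Z: hit
Hits: 6 of 12 references → 6/12 = 0.5000.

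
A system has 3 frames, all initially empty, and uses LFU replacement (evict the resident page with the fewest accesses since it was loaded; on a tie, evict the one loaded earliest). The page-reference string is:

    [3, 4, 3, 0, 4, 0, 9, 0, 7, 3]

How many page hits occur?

3 -> fault, frames (3)
4 -> fault, frames (3 4)
3 -> hit
0 -> fault, frames (3 4 0)
4 -> hit
0 -> hit
9 -> fault, evict 3, frames (4 0 9)
0 -> hit
7 -> fault, evict 9, frames (4 0 7)
3 -> fault, evict 7, frames (4 0 3)
Hits: 4.

4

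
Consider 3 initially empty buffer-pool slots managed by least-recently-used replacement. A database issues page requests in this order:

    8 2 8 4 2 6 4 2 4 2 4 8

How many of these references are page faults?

8 → miss, frames [8]
2 → miss, frames [8, 2]
8 → hit
4 → miss, frames [2, 8, 4]
2 → hit
6 → miss, evict 8, frames [4, 2, 6]
4 → hit
2 → hit
4 → hit
2 → hit
4 → hit
8 → miss, evict 6, frames [2, 4, 8]
Page faults: 5.

5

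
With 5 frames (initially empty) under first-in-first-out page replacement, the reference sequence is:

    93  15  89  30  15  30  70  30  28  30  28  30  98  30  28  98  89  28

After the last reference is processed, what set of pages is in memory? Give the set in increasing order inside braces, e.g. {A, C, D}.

93: fault, frames [93]
15: fault, frames [93, 15]
89: fault, frames [93, 15, 89]
30: fault, frames [93, 15, 89, 30]
15: hit
30: hit
70: fault, frames [93, 15, 89, 30, 70]
30: hit
28: fault, evict 93, frames [15, 89, 30, 70, 28]
30: hit
28: hit
30: hit
98: fault, evict 15, frames [89, 30, 70, 28, 98]
30: hit
28: hit
98: hit
89: hit
28: hit

{28, 30, 70, 89, 98}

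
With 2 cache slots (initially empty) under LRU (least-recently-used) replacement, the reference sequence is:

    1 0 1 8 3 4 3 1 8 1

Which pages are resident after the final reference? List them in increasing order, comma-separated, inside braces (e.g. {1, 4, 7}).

{1, 8}

1 -> miss, frames (1)
0 -> miss, frames (1 0)
1 -> hit
8 -> miss, evict 0, frames (1 8)
3 -> miss, evict 1, frames (8 3)
4 -> miss, evict 8, frames (3 4)
3 -> hit
1 -> miss, evict 4, frames (3 1)
8 -> miss, evict 3, frames (1 8)
1 -> hit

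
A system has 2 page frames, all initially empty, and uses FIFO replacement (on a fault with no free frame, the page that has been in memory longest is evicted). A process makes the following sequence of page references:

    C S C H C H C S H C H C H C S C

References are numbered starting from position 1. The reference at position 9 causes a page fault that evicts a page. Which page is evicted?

pos 1: C -> fault, frames [C]
pos 2: S -> fault, frames [C, S]
pos 3: C -> hit
pos 4: H -> fault, evict C, frames [S, H]
pos 5: C -> fault, evict S, frames [H, C]
pos 6: H -> hit
pos 7: C -> hit
pos 8: S -> fault, evict H, frames [C, S]
pos 9: H -> fault, evict C, frames [S, H]
At position 9, page C is evicted.

C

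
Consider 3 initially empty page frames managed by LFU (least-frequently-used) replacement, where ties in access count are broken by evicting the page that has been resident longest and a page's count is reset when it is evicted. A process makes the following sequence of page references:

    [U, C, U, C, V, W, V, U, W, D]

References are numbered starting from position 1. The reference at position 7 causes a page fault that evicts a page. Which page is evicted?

pos 1: U: fault, frames {U}
pos 2: C: fault, frames {U,C}
pos 3: U: hit
pos 4: C: hit
pos 5: V: fault, frames {U,C,V}
pos 6: W: fault, evict V, frames {U,C,W}
pos 7: V: fault, evict W, frames {U,C,V}
At position 7, page W is evicted.

W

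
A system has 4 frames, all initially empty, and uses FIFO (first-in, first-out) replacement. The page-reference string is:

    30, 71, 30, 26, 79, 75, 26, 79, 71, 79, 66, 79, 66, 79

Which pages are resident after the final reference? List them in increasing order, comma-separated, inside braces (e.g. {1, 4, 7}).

30 -> fault, frames {30}
71 -> fault, frames {30,71}
30 -> hit
26 -> fault, frames {30,71,26}
79 -> fault, frames {30,71,26,79}
75 -> fault, evict 30, frames {71,26,79,75}
26 -> hit
79 -> hit
71 -> hit
79 -> hit
66 -> fault, evict 71, frames {26,79,75,66}
79 -> hit
66 -> hit
79 -> hit

{26, 66, 75, 79}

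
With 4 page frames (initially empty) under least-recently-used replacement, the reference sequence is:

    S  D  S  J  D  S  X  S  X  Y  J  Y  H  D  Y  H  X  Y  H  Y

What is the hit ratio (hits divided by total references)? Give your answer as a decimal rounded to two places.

S → miss, frames {S}
D → miss, frames {S,D}
S → hit
J → miss, frames {D,S,J}
D → hit
S → hit
X → miss, frames {J,D,S,X}
S → hit
X → hit
Y → miss, evict J, frames {D,S,X,Y}
J → miss, evict D, frames {S,X,Y,J}
Y → hit
H → miss, evict S, frames {X,J,Y,H}
D → miss, evict X, frames {J,Y,H,D}
Y → hit
H → hit
X → miss, evict J, frames {D,Y,H,X}
Y → hit
H → hit
Y → hit
Hits: 11 of 20 references → 11/20 = 0.5500.

0.55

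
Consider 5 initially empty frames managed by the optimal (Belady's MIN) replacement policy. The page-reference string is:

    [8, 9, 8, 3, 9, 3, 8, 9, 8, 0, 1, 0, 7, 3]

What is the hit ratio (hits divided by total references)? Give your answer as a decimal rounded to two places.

0.57

8: fault, frames [8]
9: fault, frames [8, 9]
8: hit
3: fault, frames [8, 9, 3]
9: hit
3: hit
8: hit
9: hit
8: hit
0: fault, frames [8, 9, 3, 0]
1: fault, frames [8, 9, 3, 0, 1]
0: hit
7: fault, evict 1, frames [8, 9, 3, 0, 7]
3: hit
Hits: 8 of 14 references → 8/14 = 0.5714.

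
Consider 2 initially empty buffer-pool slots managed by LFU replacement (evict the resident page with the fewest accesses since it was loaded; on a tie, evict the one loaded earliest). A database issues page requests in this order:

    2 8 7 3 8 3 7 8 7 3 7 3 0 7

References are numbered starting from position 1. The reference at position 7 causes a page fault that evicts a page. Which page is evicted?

8

pos 1: 2: miss, frames (2)
pos 2: 8: miss, frames (2 8)
pos 3: 7: miss, evict 2, frames (8 7)
pos 4: 3: miss, evict 8, frames (7 3)
pos 5: 8: miss, evict 7, frames (3 8)
pos 6: 3: hit
pos 7: 7: miss, evict 8, frames (3 7)
At position 7, page 8 is evicted.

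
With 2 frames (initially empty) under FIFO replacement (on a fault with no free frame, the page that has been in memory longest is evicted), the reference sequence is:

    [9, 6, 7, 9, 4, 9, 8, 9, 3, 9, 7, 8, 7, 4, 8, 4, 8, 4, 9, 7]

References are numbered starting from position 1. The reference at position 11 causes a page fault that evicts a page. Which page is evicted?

pos 1: 9: fault, frames {9}
pos 2: 6: fault, frames {9,6}
pos 3: 7: fault, evict 9, frames {6,7}
pos 4: 9: fault, evict 6, frames {7,9}
pos 5: 4: fault, evict 7, frames {9,4}
pos 6: 9: hit
pos 7: 8: fault, evict 9, frames {4,8}
pos 8: 9: fault, evict 4, frames {8,9}
pos 9: 3: fault, evict 8, frames {9,3}
pos 10: 9: hit
pos 11: 7: fault, evict 9, frames {3,7}
At position 11, page 9 is evicted.

9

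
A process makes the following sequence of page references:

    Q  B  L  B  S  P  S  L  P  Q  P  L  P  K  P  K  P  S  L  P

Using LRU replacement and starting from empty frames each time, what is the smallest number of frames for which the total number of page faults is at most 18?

f=1: 20 faults
f=2: 13 faults
f=3: 10 faults
f=4: 8 faults
f=5: 6 faults
f=6: 6 faults
Smallest f with faults ≤ 18 is 2.

2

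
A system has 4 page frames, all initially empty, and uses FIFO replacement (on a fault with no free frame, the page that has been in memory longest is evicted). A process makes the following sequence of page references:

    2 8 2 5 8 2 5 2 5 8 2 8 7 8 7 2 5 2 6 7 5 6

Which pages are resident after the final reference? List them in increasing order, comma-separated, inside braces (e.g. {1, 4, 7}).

{5, 6, 7, 8}

2 → fault, frames (2)
8 → fault, frames (2 8)
2 → hit
5 → fault, frames (2 8 5)
8 → hit
2 → hit
5 → hit
2 → hit
5 → hit
8 → hit
2 → hit
8 → hit
7 → fault, frames (2 8 5 7)
8 → hit
7 → hit
2 → hit
5 → hit
2 → hit
6 → fault, evict 2, frames (8 5 7 6)
7 → hit
5 → hit
6 → hit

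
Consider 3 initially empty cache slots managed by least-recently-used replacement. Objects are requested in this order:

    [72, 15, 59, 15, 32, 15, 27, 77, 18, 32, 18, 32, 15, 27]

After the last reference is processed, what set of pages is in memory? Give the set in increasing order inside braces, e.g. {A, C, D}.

72 -> fault, frames (72)
15 -> fault, frames (72 15)
59 -> fault, frames (72 15 59)
15 -> hit
32 -> fault, evict 72, frames (59 15 32)
15 -> hit
27 -> fault, evict 59, frames (32 15 27)
77 -> fault, evict 32, frames (15 27 77)
18 -> fault, evict 15, frames (27 77 18)
32 -> fault, evict 27, frames (77 18 32)
18 -> hit
32 -> hit
15 -> fault, evict 77, frames (18 32 15)
27 -> fault, evict 18, frames (32 15 27)

{15, 27, 32}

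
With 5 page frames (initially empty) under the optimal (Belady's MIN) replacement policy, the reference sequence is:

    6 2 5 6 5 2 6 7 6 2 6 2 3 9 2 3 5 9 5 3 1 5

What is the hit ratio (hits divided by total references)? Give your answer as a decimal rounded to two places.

6 → miss, frames (6)
2 → miss, frames (6 2)
5 → miss, frames (6 2 5)
6 → hit
5 → hit
2 → hit
6 → hit
7 → miss, frames (6 2 5 7)
6 → hit
2 → hit
6 → hit
2 → hit
3 → miss, frames (6 2 5 7 3)
9 → miss, evict 7, frames (6 2 5 3 9)
2 → hit
3 → hit
5 → hit
9 → hit
5 → hit
3 → hit
1 → miss, evict 9, frames (6 2 5 3 1)
5 → hit
Hits: 15 of 22 references → 15/22 = 0.6818.

0.68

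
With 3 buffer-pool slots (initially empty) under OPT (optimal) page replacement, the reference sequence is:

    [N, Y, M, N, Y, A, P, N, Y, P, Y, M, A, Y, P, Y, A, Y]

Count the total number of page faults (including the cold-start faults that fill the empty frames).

N → miss, frames {N}
Y → miss, frames {N,Y}
M → miss, frames {N,Y,M}
N → hit
Y → hit
A → miss, evict M, frames {N,Y,A}
P → miss, evict A, frames {N,Y,P}
N → hit
Y → hit
P → hit
Y → hit
M → miss, evict N, frames {Y,P,M}
A → miss, evict M, frames {Y,P,A}
Y → hit
P → hit
Y → hit
A → hit
Y → hit
Page faults: 7.

7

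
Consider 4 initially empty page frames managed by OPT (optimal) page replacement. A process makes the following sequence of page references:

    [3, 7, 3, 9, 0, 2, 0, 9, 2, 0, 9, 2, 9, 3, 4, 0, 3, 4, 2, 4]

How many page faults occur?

6

3: miss, frames (3)
7: miss, frames (3 7)
3: hit
9: miss, frames (3 7 9)
0: miss, frames (3 7 9 0)
2: miss, evict 7, frames (3 9 0 2)
0: hit
9: hit
2: hit
0: hit
9: hit
2: hit
9: hit
3: hit
4: miss, evict 9, frames (3 0 2 4)
0: hit
3: hit
4: hit
2: hit
4: hit
Page faults: 6.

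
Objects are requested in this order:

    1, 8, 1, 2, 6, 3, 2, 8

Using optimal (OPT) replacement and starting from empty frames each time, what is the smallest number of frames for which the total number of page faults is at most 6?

2

f=1: 8 faults
f=2: 6 faults
f=3: 5 faults
f=4: 5 faults
f=5: 5 faults
Smallest f with faults ≤ 6 is 2.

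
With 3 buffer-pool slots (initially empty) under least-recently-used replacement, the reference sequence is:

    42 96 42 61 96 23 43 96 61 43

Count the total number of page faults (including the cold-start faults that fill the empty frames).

6

42: miss, frames (42)
96: miss, frames (42 96)
42: hit
61: miss, frames (96 42 61)
96: hit
23: miss, evict 42, frames (61 96 23)
43: miss, evict 61, frames (96 23 43)
96: hit
61: miss, evict 23, frames (43 96 61)
43: hit
Page faults: 6.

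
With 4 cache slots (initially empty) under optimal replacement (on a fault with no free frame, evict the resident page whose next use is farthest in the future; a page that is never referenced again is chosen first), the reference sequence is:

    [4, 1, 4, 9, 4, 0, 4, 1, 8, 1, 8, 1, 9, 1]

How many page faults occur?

5

4 → fault, frames (4)
1 → fault, frames (4 1)
4 → hit
9 → fault, frames (4 1 9)
4 → hit
0 → fault, frames (4 1 9 0)
4 → hit
1 → hit
8 → fault, evict 0, frames (4 1 9 8)
1 → hit
8 → hit
1 → hit
9 → hit
1 → hit
Page faults: 5.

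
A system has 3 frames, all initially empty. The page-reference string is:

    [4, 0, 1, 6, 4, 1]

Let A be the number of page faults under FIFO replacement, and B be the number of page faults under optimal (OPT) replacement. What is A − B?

1

Under FIFO: F F F F F . → 5 faults.
Under OPT: F F F F . . → 4 faults.
A − B = 5 − 4 = 1.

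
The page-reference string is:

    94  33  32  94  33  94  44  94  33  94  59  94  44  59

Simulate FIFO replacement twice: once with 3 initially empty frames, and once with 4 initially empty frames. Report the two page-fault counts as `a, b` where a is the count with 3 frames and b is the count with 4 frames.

3 frames: F F F . . . F F F . F . F . → 8 faults.
4 frames: F F F . . . F . . . F F . . → 6 faults.
6 < 8: adding a frame reduced faults, as is typical.

8, 6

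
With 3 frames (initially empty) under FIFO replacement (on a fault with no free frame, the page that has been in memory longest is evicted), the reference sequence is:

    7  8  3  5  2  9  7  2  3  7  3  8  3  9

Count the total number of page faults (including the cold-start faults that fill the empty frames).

7 -> fault, frames {7}
8 -> fault, frames {7,8}
3 -> fault, frames {7,8,3}
5 -> fault, evict 7, frames {8,3,5}
2 -> fault, evict 8, frames {3,5,2}
9 -> fault, evict 3, frames {5,2,9}
7 -> fault, evict 5, frames {2,9,7}
2 -> hit
3 -> fault, evict 2, frames {9,7,3}
7 -> hit
3 -> hit
8 -> fault, evict 9, frames {7,3,8}
3 -> hit
9 -> fault, evict 7, frames {3,8,9}
Page faults: 10.

10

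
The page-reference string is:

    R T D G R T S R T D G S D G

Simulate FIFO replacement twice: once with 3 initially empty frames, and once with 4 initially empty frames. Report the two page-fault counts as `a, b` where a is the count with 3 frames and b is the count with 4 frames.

3 frames: F F F F F F F . . F F . . . → 9 faults.
4 frames: F F F F . . F F F F F F . . → 10 faults.
10 > 9: adding a frame increased faults — Belady's anomaly.

9, 10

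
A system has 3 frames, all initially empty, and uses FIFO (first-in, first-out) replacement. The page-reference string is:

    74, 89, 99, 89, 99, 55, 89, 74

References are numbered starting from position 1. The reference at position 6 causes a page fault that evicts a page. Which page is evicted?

74

pos 1: 74: fault, frames {74}
pos 2: 89: fault, frames {74,89}
pos 3: 99: fault, frames {74,89,99}
pos 4: 89: hit
pos 5: 99: hit
pos 6: 55: fault, evict 74, frames {89,99,55}
At position 6, page 74 is evicted.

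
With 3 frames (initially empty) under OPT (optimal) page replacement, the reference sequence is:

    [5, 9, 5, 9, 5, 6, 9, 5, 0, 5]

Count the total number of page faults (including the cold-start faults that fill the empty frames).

4

5: miss, frames [5]
9: miss, frames [5, 9]
5: hit
9: hit
5: hit
6: miss, frames [5, 9, 6]
9: hit
5: hit
0: miss, evict 6, frames [5, 9, 0]
5: hit
Page faults: 4.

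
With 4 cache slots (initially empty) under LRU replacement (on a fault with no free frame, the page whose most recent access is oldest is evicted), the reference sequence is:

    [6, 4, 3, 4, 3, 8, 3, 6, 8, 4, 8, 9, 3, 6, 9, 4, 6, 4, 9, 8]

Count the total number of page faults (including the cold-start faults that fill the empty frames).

9

6 → fault, frames {6}
4 → fault, frames {6,4}
3 → fault, frames {6,4,3}
4 → hit
3 → hit
8 → fault, frames {6,4,3,8}
3 → hit
6 → hit
8 → hit
4 → hit
8 → hit
9 → fault, evict 3, frames {6,4,8,9}
3 → fault, evict 6, frames {4,8,9,3}
6 → fault, evict 4, frames {8,9,3,6}
9 → hit
4 → fault, evict 8, frames {3,6,9,4}
6 → hit
4 → hit
9 → hit
8 → fault, evict 3, frames {6,4,9,8}
Page faults: 9.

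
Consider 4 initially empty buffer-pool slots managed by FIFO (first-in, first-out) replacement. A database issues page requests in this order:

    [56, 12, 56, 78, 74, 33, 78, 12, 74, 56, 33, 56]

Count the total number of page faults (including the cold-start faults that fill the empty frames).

6

56 → miss, frames {56}
12 → miss, frames {56,12}
56 → hit
78 → miss, frames {56,12,78}
74 → miss, frames {56,12,78,74}
33 → miss, evict 56, frames {12,78,74,33}
78 → hit
12 → hit
74 → hit
56 → miss, evict 12, frames {78,74,33,56}
33 → hit
56 → hit
Page faults: 6.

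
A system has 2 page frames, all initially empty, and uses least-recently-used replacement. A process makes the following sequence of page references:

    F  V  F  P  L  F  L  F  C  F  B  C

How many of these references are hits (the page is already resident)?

F: fault, frames [F]
V: fault, frames [F, V]
F: hit
P: fault, evict V, frames [F, P]
L: fault, evict F, frames [P, L]
F: fault, evict P, frames [L, F]
L: hit
F: hit
C: fault, evict L, frames [F, C]
F: hit
B: fault, evict C, frames [F, B]
C: fault, evict F, frames [B, C]
Hits: 4.

4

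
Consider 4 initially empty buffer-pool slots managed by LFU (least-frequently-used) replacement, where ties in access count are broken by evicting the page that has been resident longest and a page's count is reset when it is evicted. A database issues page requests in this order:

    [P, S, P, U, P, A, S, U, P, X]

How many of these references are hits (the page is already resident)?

5

P: miss, frames (P)
S: miss, frames (P S)
P: hit
U: miss, frames (P S U)
P: hit
A: miss, frames (P S U A)
S: hit
U: hit
P: hit
X: miss, evict A, frames (P S U X)
Hits: 5.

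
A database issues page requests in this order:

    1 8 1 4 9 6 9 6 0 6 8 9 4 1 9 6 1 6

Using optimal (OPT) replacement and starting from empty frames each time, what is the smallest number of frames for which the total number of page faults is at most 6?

f=1: 18 faults
f=2: 11 faults
f=3: 9 faults
f=4: 8 faults
f=5: 7 faults
f=6: 6 faults
Smallest f with faults ≤ 6 is 6.

6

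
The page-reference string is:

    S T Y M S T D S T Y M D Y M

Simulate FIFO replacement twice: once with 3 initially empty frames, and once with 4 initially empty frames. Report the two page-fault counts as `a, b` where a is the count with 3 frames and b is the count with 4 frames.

3 frames: F F F F F F F . . F F . . . → 9 faults.
4 frames: F F F F . . F F F F F F . . → 10 faults.
10 > 9: adding a frame increased faults — Belady's anomaly.

9, 10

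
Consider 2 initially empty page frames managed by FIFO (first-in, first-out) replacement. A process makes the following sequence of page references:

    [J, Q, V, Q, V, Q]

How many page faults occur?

3

J → fault, frames (J)
Q → fault, frames (J Q)
V → fault, evict J, frames (Q V)
Q → hit
V → hit
Q → hit
Page faults: 3.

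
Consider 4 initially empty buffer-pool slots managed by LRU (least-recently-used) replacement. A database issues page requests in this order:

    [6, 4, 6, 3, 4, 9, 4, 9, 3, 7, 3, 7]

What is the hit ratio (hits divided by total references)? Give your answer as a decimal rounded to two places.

0.58

6 -> fault, frames [6]
4 -> fault, frames [6, 4]
6 -> hit
3 -> fault, frames [4, 6, 3]
4 -> hit
9 -> fault, frames [6, 3, 4, 9]
4 -> hit
9 -> hit
3 -> hit
7 -> fault, evict 6, frames [4, 9, 3, 7]
3 -> hit
7 -> hit
Hits: 7 of 12 references → 7/12 = 0.5833.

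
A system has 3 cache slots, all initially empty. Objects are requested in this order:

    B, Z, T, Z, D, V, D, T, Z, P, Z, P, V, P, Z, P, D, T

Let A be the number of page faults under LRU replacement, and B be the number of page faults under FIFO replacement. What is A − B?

Under LRU: F F F . F F . F F F . . F . . . F F → 11 faults.
Under FIFO: F F F . F F . . F F . . . . . . F F → 9 faults.
A − B = 11 − 9 = 2.

2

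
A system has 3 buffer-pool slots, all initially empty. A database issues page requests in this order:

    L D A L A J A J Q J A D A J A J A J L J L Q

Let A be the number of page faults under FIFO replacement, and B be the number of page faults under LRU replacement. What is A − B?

2

Under FIFO: F F F . . F . . F . . F F F . . . . F . . F → 10 faults.
Under LRU: F F F . . F . . F . . F . . . . . . F . . F → 8 faults.
A − B = 10 − 8 = 2.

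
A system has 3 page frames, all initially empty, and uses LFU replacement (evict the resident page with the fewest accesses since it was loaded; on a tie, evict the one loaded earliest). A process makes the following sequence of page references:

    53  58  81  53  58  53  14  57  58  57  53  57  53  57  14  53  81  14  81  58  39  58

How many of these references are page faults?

53 -> miss, frames {53}
58 -> miss, frames {53,58}
81 -> miss, frames {53,58,81}
53 -> hit
58 -> hit
53 -> hit
14 -> miss, evict 81, frames {53,58,14}
57 -> miss, evict 14, frames {53,58,57}
58 -> hit
57 -> hit
53 -> hit
57 -> hit
53 -> hit
57 -> hit
14 -> miss, evict 58, frames {53,57,14}
53 -> hit
81 -> miss, evict 14, frames {53,57,81}
14 -> miss, evict 81, frames {53,57,14}
81 -> miss, evict 14, frames {53,57,81}
58 -> miss, evict 81, frames {53,57,58}
39 -> miss, evict 58, frames {53,57,39}
58 -> miss, evict 39, frames {53,57,58}
Page faults: 12.

12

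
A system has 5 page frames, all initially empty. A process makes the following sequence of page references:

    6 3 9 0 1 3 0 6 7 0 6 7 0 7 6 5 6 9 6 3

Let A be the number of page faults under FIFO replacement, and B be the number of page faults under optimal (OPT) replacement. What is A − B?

Under FIFO: F F F F F . . . F . F . . . . F . F . F → 10 faults.
Under OPT: F F F F F . . . F . . . . . . F . . . . → 7 faults.
A − B = 10 − 7 = 3.

3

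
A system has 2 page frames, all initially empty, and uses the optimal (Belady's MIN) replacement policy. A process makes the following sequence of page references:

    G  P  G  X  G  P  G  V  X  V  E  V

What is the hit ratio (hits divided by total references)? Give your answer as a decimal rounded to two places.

0.42

G: miss, frames (G)
P: miss, frames (G P)
G: hit
X: miss, evict P, frames (G X)
G: hit
P: miss, evict X, frames (G P)
G: hit
V: miss, evict P, frames (G V)
X: miss, evict G, frames (V X)
V: hit
E: miss, evict X, frames (V E)
V: hit
Hits: 5 of 12 references → 5/12 = 0.4167.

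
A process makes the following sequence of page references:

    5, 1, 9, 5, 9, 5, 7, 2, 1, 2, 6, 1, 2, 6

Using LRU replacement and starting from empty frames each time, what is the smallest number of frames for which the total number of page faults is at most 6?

f=1: 14 faults
f=2: 11 faults
f=3: 7 faults
f=4: 7 faults
f=5: 6 faults
f=6: 6 faults
Smallest f with faults ≤ 6 is 5.

5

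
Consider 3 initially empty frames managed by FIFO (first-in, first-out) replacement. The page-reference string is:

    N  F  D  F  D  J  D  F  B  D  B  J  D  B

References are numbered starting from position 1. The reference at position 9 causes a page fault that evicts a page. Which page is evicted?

F

pos 1: N -> miss, frames [N]
pos 2: F -> miss, frames [N, F]
pos 3: D -> miss, frames [N, F, D]
pos 4: F -> hit
pos 5: D -> hit
pos 6: J -> miss, evict N, frames [F, D, J]
pos 7: D -> hit
pos 8: F -> hit
pos 9: B -> miss, evict F, frames [D, J, B]
At position 9, page F is evicted.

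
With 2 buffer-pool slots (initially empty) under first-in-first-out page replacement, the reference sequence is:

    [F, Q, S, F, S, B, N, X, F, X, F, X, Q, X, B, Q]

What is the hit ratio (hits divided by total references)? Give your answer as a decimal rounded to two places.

F → fault, frames {F}
Q → fault, frames {F,Q}
S → fault, evict F, frames {Q,S}
F → fault, evict Q, frames {S,F}
S → hit
B → fault, evict S, frames {F,B}
N → fault, evict F, frames {B,N}
X → fault, evict B, frames {N,X}
F → fault, evict N, frames {X,F}
X → hit
F → hit
X → hit
Q → fault, evict X, frames {F,Q}
X → fault, evict F, frames {Q,X}
B → fault, evict Q, frames {X,B}
Q → fault, evict X, frames {B,Q}
Hits: 4 of 16 references → 4/16 = 0.2500.

0.25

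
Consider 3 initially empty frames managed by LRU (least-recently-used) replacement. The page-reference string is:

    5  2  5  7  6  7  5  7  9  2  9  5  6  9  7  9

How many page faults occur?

9

5 → fault, frames {5}
2 → fault, frames {5,2}
5 → hit
7 → fault, frames {2,5,7}
6 → fault, evict 2, frames {5,7,6}
7 → hit
5 → hit
7 → hit
9 → fault, evict 6, frames {5,7,9}
2 → fault, evict 5, frames {7,9,2}
9 → hit
5 → fault, evict 7, frames {2,9,5}
6 → fault, evict 2, frames {9,5,6}
9 → hit
7 → fault, evict 5, frames {6,9,7}
9 → hit
Page faults: 9.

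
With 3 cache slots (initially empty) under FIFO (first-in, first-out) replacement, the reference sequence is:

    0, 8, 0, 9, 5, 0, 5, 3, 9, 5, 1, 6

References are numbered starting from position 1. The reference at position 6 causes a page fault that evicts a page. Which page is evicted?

pos 1: 0 -> fault, frames [0]
pos 2: 8 -> fault, frames [0, 8]
pos 3: 0 -> hit
pos 4: 9 -> fault, frames [0, 8, 9]
pos 5: 5 -> fault, evict 0, frames [8, 9, 5]
pos 6: 0 -> fault, evict 8, frames [9, 5, 0]
At position 6, page 8 is evicted.

8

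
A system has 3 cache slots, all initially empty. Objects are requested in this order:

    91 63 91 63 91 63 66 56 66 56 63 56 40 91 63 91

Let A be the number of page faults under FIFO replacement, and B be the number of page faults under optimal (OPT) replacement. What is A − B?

Under FIFO: F F . . . . F F . . . . F F F . → 7 faults.
Under OPT: F F . . . . F F . . . . F F . . → 6 faults.
A − B = 7 − 6 = 1.

1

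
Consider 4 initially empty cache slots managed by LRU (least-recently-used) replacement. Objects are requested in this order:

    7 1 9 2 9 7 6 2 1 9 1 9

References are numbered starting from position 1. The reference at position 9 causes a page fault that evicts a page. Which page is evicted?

pos 1: 7 -> miss, frames [7]
pos 2: 1 -> miss, frames [7, 1]
pos 3: 9 -> miss, frames [7, 1, 9]
pos 4: 2 -> miss, frames [7, 1, 9, 2]
pos 5: 9 -> hit
pos 6: 7 -> hit
pos 7: 6 -> miss, evict 1, frames [2, 9, 7, 6]
pos 8: 2 -> hit
pos 9: 1 -> miss, evict 9, frames [7, 6, 2, 1]
At position 9, page 9 is evicted.

9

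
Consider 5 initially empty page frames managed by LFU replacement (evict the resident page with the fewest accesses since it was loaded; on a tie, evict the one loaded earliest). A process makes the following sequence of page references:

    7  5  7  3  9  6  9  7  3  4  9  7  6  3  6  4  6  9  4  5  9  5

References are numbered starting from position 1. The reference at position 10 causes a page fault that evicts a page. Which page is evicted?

5

pos 1: 7: fault, frames [7]
pos 2: 5: fault, frames [7, 5]
pos 3: 7: hit
pos 4: 3: fault, frames [7, 5, 3]
pos 5: 9: fault, frames [7, 5, 3, 9]
pos 6: 6: fault, frames [7, 5, 3, 9, 6]
pos 7: 9: hit
pos 8: 7: hit
pos 9: 3: hit
pos 10: 4: fault, evict 5, frames [7, 3, 9, 6, 4]
At position 10, page 5 is evicted.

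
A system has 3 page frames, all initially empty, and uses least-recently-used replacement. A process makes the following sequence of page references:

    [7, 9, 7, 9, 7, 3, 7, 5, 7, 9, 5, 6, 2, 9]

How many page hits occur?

6

7 → miss, frames {7}
9 → miss, frames {7,9}
7 → hit
9 → hit
7 → hit
3 → miss, frames {9,7,3}
7 → hit
5 → miss, evict 9, frames {3,7,5}
7 → hit
9 → miss, evict 3, frames {5,7,9}
5 → hit
6 → miss, evict 7, frames {9,5,6}
2 → miss, evict 9, frames {5,6,2}
9 → miss, evict 5, frames {6,2,9}
Hits: 6.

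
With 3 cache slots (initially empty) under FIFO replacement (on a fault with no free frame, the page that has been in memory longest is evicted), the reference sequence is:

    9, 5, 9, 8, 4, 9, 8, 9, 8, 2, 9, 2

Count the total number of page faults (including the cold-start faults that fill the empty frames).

9 -> fault, frames (9)
5 -> fault, frames (9 5)
9 -> hit
8 -> fault, frames (9 5 8)
4 -> fault, evict 9, frames (5 8 4)
9 -> fault, evict 5, frames (8 4 9)
8 -> hit
9 -> hit
8 -> hit
2 -> fault, evict 8, frames (4 9 2)
9 -> hit
2 -> hit
Page faults: 6.

6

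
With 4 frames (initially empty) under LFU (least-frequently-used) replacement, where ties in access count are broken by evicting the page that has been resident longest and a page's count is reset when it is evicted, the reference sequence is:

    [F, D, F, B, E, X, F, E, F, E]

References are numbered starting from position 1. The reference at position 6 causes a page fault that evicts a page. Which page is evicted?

D

pos 1: F → miss, frames [F]
pos 2: D → miss, frames [F, D]
pos 3: F → hit
pos 4: B → miss, frames [F, D, B]
pos 5: E → miss, frames [F, D, B, E]
pos 6: X → miss, evict D, frames [F, B, E, X]
At position 6, page D is evicted.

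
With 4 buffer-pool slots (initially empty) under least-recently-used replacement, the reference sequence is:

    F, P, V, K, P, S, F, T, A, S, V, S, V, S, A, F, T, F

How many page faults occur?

F -> miss, frames [F]
P -> miss, frames [F, P]
V -> miss, frames [F, P, V]
K -> miss, frames [F, P, V, K]
P -> hit
S -> miss, evict F, frames [V, K, P, S]
F -> miss, evict V, frames [K, P, S, F]
T -> miss, evict K, frames [P, S, F, T]
A -> miss, evict P, frames [S, F, T, A]
S -> hit
V -> miss, evict F, frames [T, A, S, V]
S -> hit
V -> hit
S -> hit
A -> hit
F -> miss, evict T, frames [V, S, A, F]
T -> miss, evict V, frames [S, A, F, T]
F -> hit
Page faults: 11.

11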